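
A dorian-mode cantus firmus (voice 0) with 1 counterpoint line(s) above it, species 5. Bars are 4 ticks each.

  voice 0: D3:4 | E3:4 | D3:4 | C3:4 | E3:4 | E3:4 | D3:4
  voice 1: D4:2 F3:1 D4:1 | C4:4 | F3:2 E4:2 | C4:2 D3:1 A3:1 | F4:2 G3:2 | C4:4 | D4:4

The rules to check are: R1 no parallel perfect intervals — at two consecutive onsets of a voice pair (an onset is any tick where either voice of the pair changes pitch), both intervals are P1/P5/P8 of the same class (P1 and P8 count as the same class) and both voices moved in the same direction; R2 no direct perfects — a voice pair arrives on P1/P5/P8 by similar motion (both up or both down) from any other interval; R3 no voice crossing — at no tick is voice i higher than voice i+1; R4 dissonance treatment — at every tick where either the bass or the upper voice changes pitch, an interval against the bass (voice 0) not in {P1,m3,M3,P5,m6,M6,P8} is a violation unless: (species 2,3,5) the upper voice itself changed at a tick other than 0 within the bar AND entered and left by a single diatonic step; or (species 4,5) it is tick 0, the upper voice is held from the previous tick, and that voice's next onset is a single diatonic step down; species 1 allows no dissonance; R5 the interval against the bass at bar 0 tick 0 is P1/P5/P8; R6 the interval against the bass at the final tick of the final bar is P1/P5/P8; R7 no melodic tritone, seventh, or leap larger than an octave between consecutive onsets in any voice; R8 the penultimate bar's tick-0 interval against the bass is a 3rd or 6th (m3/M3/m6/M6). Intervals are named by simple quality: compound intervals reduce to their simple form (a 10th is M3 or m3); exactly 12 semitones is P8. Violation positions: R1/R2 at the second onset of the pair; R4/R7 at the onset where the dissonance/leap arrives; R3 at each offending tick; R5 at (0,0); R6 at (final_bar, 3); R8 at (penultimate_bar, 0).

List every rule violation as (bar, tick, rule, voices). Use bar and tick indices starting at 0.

bar 0: v0=D3 v1=D4 downbeat P8
bar 1: v0=E3 v1=C4 downbeat m6
bar 2: v0=D3 v1=F3 downbeat m3
bar 3: v0=C3 v1=C4 downbeat P8
bar 4: v0=E3 v1=F4 downbeat m2
bar 5: v0=E3 v1=C4 downbeat m6
bar 6: v0=D3 v1=D4 downbeat P8
  -> R4 @ bar 2 tick 2 v(0, 1): D3/E4 M2 untreated
  -> R7 @ bar 2 tick 2 v(1,): F3->E4 leap 11st
  -> R2 @ bar 3 tick 0 v(0, 1): D3/E4 M2 -> C3/C4 P8 similar
  -> R4 @ bar 3 tick 2 v(0, 1): C3/D3 M2 untreated
  -> R7 @ bar 3 tick 2 v(1,): C4->D3 leap 10st
  -> R4 @ bar 4 tick 0 v(0, 1): E3/F4 m2 untreated
  -> R7 @ bar 4 tick 2 v(1,): F4->G3 leap 10st

(2, 2, R4, (0, 1))
(2, 2, R7, (1,))
(3, 0, R2, (0, 1))
(3, 2, R4, (0, 1))
(3, 2, R7, (1,))
(4, 0, R4, (0, 1))
(4, 2, R7, (1,))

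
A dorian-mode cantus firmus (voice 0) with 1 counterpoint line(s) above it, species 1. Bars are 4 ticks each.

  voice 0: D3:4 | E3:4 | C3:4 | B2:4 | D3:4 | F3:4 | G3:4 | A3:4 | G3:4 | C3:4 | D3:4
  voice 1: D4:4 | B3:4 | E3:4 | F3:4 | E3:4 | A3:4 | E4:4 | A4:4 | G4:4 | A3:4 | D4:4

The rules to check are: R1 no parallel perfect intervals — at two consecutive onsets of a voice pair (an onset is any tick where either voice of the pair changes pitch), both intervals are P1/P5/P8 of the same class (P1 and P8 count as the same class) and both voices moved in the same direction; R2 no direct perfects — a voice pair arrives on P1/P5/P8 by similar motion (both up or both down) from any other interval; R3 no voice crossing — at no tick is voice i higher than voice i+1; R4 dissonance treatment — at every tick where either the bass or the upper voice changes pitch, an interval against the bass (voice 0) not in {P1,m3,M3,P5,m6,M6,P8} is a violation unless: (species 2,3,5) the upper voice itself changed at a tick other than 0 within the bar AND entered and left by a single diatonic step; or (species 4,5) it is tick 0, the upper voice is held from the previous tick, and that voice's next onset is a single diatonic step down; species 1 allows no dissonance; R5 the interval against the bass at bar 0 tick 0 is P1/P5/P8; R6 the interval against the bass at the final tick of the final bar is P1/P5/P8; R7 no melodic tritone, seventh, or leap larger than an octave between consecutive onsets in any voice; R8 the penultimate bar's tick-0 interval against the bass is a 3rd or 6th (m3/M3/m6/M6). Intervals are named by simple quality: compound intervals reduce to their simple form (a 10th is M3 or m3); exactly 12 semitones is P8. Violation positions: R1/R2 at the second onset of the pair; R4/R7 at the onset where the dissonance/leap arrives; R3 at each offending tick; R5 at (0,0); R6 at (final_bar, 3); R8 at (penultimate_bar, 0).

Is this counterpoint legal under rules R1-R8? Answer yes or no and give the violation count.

bar 0: v0=D3 v1=D4 (P8)
bar 1: v0=E3 v1=B3 (P5)
bar 2: v0=C3 v1=E3 (M3)
bar 3: v0=B2 v1=F3 (TT)
bar 4: v0=D3 v1=E3 (M2)
bar 5: v0=F3 v1=A3 (M3)
bar 6: v0=G3 v1=E4 (M6)
bar 7: v0=A3 v1=A4 (P8)
bar 8: v0=G3 v1=G4 (P8)
bar 9: v0=C3 v1=A3 (M6)
bar 10: v0=D3 v1=D4 (P8)
  R4 @ bar3.0: B2/F3 TT untreated
  R4 @ bar4.0: D3/E3 M2 untreated
  R2 @ bar7.0: G3/E4 M6 -> A3/A4 P8 similar
  R1 @ bar8.0: A3/A4 P8 -> G3/G4 P8 similar
  R7 @ bar9.0: G4->A3 leap 10st
  R2 @ bar10.0: C3/A3 M6 -> D3/D4 P8 similar

No (6 violations)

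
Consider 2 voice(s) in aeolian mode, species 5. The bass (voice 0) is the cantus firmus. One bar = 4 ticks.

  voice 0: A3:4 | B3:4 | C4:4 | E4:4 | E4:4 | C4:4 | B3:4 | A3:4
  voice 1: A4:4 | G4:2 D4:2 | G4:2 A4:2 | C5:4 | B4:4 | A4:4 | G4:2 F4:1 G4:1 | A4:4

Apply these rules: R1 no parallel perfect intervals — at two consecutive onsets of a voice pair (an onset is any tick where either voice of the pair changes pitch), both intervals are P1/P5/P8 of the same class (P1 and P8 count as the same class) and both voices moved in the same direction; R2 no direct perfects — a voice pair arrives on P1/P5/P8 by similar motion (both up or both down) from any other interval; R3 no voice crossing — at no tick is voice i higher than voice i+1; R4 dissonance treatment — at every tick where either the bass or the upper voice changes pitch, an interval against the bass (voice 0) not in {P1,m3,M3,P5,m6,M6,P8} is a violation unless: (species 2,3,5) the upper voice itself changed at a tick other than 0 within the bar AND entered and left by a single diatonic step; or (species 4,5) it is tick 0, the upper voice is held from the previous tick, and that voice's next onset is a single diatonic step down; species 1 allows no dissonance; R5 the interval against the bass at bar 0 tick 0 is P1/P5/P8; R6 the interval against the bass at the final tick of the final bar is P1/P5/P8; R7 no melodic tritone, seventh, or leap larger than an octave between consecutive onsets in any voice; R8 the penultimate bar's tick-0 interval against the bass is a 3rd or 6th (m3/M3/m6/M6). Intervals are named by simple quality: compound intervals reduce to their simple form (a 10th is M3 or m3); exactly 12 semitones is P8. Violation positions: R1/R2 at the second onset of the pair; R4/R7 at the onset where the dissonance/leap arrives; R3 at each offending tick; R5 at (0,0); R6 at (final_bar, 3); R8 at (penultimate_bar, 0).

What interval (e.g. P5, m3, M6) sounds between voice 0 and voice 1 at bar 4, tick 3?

P5

voice 0=E4 voice 1=B4 -> P5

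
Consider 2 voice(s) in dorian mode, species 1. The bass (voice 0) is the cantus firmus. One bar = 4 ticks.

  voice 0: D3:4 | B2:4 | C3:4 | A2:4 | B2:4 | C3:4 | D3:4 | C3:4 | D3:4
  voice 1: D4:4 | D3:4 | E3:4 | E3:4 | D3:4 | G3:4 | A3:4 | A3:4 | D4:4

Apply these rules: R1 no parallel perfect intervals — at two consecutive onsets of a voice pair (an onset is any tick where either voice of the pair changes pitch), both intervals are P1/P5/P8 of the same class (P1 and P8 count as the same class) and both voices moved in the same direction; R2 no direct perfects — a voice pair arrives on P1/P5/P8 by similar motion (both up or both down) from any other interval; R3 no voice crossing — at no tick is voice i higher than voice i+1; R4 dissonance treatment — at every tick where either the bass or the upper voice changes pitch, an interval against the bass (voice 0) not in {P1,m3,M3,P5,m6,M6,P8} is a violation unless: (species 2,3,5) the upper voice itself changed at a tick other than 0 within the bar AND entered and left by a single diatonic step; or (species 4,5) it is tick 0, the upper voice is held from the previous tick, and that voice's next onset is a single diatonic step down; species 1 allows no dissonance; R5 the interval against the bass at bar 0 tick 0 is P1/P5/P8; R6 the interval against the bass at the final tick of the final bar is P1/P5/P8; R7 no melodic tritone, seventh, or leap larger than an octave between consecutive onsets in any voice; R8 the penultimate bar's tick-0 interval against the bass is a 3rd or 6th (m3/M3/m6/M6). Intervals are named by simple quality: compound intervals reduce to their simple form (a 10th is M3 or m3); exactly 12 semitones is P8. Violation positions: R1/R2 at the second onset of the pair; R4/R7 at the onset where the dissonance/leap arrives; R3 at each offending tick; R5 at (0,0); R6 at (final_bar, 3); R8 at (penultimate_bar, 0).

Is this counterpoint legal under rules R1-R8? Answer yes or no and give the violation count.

bar 0: v0=D3 v1=D4 (P8)
bar 1: v0=B2 v1=D3 (m3)
bar 2: v0=C3 v1=E3 (M3)
bar 3: v0=A2 v1=E3 (P5)
bar 4: v0=B2 v1=D3 (m3)
bar 5: v0=C3 v1=G3 (P5)
bar 6: v0=D3 v1=A3 (P5)
bar 7: v0=C3 v1=A3 (M6)
bar 8: v0=D3 v1=D4 (P8)
  R2 @ bar5.0: B2/D3 m3 -> C3/G3 P5 similar
  R1 @ bar6.0: C3/G3 P5 -> D3/A3 P5 similar
  R2 @ bar8.0: C3/A3 M6 -> D3/D4 P8 similar

No (3 violations)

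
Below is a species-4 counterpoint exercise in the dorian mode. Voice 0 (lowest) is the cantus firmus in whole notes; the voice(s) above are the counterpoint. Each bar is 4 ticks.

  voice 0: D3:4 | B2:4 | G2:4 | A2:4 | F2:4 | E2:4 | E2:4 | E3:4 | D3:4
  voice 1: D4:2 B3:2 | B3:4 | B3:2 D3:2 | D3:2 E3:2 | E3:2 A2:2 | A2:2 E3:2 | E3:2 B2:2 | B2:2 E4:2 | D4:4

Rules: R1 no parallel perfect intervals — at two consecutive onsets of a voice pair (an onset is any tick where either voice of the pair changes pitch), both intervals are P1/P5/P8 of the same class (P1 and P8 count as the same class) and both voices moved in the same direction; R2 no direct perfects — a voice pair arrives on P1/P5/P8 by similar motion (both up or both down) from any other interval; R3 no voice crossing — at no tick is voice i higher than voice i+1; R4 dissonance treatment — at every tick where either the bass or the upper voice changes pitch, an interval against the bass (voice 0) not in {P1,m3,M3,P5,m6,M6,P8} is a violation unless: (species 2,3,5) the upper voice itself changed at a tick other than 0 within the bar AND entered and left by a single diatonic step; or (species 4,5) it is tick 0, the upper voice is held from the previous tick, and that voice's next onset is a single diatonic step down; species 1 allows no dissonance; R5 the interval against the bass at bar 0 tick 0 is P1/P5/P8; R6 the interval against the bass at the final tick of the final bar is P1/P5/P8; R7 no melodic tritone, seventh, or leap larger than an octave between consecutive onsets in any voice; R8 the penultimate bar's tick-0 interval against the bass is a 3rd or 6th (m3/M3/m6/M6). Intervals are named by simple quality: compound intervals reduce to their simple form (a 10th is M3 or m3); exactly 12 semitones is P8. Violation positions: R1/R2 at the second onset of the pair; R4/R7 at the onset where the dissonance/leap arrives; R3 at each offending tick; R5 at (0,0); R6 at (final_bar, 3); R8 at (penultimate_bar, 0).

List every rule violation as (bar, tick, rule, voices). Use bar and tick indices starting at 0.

bar 0: v0=D3 v1=D4 downbeat P8
bar 1: v0=B2 v1=B3 downbeat P8
bar 2: v0=G2 v1=B3 downbeat M3
bar 3: v0=A2 v1=D3 downbeat P4
bar 4: v0=F2 v1=E3 downbeat M7
bar 5: v0=E2 v1=A2 downbeat P4
bar 6: v0=E2 v1=E3 downbeat P8
bar 7: v0=E3 v1=B2 downbeat P4
bar 8: v0=D3 v1=D4 downbeat P8
  -> R4 @ bar 3 tick 0 v(0, 1): A2/D3 P4 untreated
  -> R4 @ bar 4 tick 0 v(0, 1): F2/E3 M7 untreated
  -> R4 @ bar 5 tick 0 v(0, 1): E2/A2 P4 untreated
  -> R3 @ bar 7 tick 0 v(0, 1): E3 above B2
  -> R4 @ bar 7 tick 0 v(0, 1): E3/B2 P4 untreated
  -> R8 @ bar 7 tick 0 v(0, 1): penult P4 not 3rd/6th
  -> R3 @ bar 7 tick 1 v(0, 1): E3 above B2
  -> R7 @ bar 7 tick 2 v(1,): B2->E4 leap 17st
  -> R1 @ bar 8 tick 0 v(0, 1): E3/E4 P8 -> D3/D4 P8 similar

(3, 0, R4, (0, 1))
(4, 0, R4, (0, 1))
(5, 0, R4, (0, 1))
(7, 0, R3, (0, 1))
(7, 0, R4, (0, 1))
(7, 0, R8, (0, 1))
(7, 1, R3, (0, 1))
(7, 2, R7, (1,))
(8, 0, R1, (0, 1))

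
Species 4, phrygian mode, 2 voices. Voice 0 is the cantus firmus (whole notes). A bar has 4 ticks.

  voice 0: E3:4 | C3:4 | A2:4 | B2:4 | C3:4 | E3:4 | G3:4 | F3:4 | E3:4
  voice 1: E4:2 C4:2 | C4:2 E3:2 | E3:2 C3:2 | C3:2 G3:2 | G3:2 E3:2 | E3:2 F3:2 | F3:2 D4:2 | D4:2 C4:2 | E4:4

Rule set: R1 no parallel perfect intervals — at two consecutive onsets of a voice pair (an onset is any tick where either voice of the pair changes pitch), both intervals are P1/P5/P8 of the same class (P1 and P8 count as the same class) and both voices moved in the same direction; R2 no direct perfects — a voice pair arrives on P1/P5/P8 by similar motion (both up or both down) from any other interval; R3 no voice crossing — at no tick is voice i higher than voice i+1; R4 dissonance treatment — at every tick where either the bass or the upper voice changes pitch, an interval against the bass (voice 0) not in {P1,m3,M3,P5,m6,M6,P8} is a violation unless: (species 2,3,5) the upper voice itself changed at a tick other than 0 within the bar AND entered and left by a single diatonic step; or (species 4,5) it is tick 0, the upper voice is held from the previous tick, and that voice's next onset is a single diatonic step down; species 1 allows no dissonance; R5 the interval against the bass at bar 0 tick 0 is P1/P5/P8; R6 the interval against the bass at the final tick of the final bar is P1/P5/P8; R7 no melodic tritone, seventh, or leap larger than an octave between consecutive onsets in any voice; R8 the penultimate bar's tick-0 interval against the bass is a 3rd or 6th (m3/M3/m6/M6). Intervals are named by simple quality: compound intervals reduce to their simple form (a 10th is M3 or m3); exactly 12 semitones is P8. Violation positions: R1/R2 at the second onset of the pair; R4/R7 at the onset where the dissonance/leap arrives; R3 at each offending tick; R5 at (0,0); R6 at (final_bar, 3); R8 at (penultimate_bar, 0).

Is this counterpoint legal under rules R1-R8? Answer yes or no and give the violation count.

No (5 violations)

bar 0: v0=E3 v1=E4 (P8)
bar 1: v0=C3 v1=C4 (P8)
bar 2: v0=A2 v1=E3 (P5)
bar 3: v0=B2 v1=C3 (m2)
bar 4: v0=C3 v1=G3 (P5)
bar 5: v0=E3 v1=E3 (P1)
bar 6: v0=G3 v1=F3 (M2)
bar 7: v0=F3 v1=D4 (M6)
bar 8: v0=E3 v1=E4 (P8)
  R4 @ bar3.0: B2/C3 m2 untreated
  R4 @ bar5.2: E3/F3 m2 untreated
  R3 @ bar6.0: G3 above F3
  R4 @ bar6.0: G3/F3 M2 untreated
  R3 @ bar6.1: G3 above F3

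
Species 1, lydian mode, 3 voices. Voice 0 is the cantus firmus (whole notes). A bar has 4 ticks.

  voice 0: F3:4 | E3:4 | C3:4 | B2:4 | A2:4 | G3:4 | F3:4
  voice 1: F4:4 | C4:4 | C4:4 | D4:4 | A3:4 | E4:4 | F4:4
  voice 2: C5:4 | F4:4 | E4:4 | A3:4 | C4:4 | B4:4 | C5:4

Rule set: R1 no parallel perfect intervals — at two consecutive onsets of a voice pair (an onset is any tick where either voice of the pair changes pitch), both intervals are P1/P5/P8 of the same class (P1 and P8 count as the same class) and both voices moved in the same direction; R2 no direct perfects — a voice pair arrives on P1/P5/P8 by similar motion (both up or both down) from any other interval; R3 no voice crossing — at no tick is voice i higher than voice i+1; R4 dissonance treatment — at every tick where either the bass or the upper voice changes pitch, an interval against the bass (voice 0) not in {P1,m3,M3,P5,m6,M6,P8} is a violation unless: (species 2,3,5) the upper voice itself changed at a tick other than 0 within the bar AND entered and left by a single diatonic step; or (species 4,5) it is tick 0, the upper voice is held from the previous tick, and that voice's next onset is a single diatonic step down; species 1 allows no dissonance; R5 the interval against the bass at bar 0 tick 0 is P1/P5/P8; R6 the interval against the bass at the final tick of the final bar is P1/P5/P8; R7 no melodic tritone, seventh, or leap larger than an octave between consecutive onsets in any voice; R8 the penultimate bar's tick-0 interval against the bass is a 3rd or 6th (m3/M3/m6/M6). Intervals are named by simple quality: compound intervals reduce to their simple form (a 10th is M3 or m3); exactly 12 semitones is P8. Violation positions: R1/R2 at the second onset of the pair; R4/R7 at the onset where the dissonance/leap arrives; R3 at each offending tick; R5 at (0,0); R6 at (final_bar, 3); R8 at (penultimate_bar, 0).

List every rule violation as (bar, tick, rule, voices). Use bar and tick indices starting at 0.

bar 0: v0=F3 v1=F4 v2=C5 downbeat P5
bar 1: v0=E3 v1=C4 v2=F4 downbeat m2
bar 2: v0=C3 v1=C4 v2=E4 downbeat M3
bar 3: v0=B2 v1=D4 v2=A3 downbeat m7
bar 4: v0=A2 v1=A3 v2=C4 downbeat m3
bar 5: v0=G3 v1=E4 v2=B4 downbeat M3
bar 6: v0=F3 v1=F4 v2=C5 downbeat P5
  -> R4 @ bar 1 tick 0 v(0, 2): E3/F4 m2 untreated
  -> R3 @ bar 3 tick 0 v(1, 2): D4 above A3
  -> R4 @ bar 3 tick 0 v(0, 2): B2/A3 m7 untreated
  -> R3 @ bar 3 tick 1 v(1, 2): D4 above A3
  -> R3 @ bar 3 tick 2 v(1, 2): D4 above A3
  -> R3 @ bar 3 tick 3 v(1, 2): D4 above A3
  -> R2 @ bar 4 tick 0 v(0, 1): B2/D4 m3 -> A2/A3 P8 similar
  -> R2 @ bar 5 tick 0 v(1, 2): A3/C4 m3 -> E4/B4 P5 similar
  -> R7 @ bar 5 tick 0 v(0,): A2->G3 leap 10st
  -> R7 @ bar 5 tick 0 v(2,): C4->B4 leap 11st
  -> R1 @ bar 6 tick 0 v(1, 2): E4/B4 P5 -> F4/C5 P5 similar

(1, 0, R4, (0, 2))
(3, 0, R3, (1, 2))
(3, 0, R4, (0, 2))
(3, 1, R3, (1, 2))
(3, 2, R3, (1, 2))
(3, 3, R3, (1, 2))
(4, 0, R2, (0, 1))
(5, 0, R2, (1, 2))
(5, 0, R7, (0,))
(5, 0, R7, (2,))
(6, 0, R1, (1, 2))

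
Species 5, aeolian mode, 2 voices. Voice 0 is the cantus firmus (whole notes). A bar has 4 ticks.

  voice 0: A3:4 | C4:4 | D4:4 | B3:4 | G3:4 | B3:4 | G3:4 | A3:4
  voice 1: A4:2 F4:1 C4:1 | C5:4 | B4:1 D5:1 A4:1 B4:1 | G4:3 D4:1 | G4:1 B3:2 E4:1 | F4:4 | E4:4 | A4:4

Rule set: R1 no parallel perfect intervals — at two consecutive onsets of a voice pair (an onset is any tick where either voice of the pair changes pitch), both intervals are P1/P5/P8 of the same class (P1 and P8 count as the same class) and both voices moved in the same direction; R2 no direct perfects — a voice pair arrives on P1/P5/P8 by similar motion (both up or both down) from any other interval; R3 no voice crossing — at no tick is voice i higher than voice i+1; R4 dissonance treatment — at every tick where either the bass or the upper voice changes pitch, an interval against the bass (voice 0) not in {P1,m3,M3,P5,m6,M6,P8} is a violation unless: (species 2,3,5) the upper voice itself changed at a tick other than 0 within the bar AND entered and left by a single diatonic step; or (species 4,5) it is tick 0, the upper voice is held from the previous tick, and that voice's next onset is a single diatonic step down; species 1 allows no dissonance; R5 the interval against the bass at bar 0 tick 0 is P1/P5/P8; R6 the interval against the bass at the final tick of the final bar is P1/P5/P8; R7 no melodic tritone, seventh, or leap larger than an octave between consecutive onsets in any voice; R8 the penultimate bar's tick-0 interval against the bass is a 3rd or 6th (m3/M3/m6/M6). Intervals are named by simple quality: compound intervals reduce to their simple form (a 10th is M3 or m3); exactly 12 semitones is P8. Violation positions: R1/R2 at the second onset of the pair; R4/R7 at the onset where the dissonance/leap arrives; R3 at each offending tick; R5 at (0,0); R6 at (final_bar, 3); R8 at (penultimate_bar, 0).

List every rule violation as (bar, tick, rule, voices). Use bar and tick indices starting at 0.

bar 0: v0=A3 v1=A4 downbeat P8
bar 1: v0=C4 v1=C5 downbeat P8
bar 2: v0=D4 v1=B4 downbeat M6
bar 3: v0=B3 v1=G4 downbeat m6
bar 4: v0=G3 v1=G4 downbeat P8
bar 5: v0=B3 v1=F4 downbeat TT
bar 6: v0=G3 v1=E4 downbeat M6
bar 7: v0=A3 v1=A4 downbeat P8
  -> R2 @ bar 1 tick 0 v(0, 1): A3/C4 m3 -> C4/C5 P8 similar
  -> R4 @ bar 5 tick 0 v(0, 1): B3/F4 TT untreated
  -> R2 @ bar 7 tick 0 v(0, 1): G3/E4 M6 -> A3/A4 P8 similar

(1, 0, R2, (0, 1))
(5, 0, R4, (0, 1))
(7, 0, R2, (0, 1))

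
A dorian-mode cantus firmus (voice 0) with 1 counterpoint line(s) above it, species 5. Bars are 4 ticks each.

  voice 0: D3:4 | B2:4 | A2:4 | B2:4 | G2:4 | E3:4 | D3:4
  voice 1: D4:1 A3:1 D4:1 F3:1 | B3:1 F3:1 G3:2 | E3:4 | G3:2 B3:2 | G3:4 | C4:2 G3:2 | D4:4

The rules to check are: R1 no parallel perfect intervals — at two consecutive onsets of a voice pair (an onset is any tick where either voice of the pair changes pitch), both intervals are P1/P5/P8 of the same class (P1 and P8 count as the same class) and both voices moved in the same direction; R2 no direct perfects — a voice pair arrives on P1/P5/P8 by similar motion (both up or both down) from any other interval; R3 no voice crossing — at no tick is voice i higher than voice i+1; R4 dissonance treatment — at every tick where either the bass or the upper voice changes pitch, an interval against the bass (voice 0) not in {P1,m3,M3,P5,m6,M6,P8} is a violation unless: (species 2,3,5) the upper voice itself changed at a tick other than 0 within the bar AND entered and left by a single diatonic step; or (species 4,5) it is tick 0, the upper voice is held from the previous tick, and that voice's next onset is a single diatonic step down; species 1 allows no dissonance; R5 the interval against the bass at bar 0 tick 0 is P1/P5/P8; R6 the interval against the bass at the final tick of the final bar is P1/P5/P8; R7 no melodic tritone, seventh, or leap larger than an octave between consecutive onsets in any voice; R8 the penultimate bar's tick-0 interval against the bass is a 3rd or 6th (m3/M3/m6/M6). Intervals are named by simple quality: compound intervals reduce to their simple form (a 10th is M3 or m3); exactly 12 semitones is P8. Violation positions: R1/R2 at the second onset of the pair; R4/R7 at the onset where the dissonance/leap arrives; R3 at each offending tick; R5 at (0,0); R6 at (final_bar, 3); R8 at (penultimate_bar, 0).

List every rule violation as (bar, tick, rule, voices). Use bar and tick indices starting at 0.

bar 0: v0=D3 v1=D4 downbeat P8
bar 1: v0=B2 v1=B3 downbeat P8
bar 2: v0=A2 v1=E3 downbeat P5
bar 3: v0=B2 v1=G3 downbeat m6
bar 4: v0=G2 v1=G3 downbeat P8
bar 5: v0=E3 v1=C4 downbeat m6
bar 6: v0=D3 v1=D4 downbeat P8
  -> R7 @ bar 1 tick 0 v(1,): F3->B3 leap 6st
  -> R4 @ bar 1 tick 1 v(0, 1): B2/F3 TT untreated
  -> R7 @ bar 1 tick 1 v(1,): B3->F3 leap 6st
  -> R2 @ bar 2 tick 0 v(0, 1): B2/G3 m6 -> A2/E3 P5 similar
  -> R1 @ bar 4 tick 0 v(0, 1): B2/B3 P8 -> G2/G3 P8 similar

(1, 0, R7, (1,))
(1, 1, R4, (0, 1))
(1, 1, R7, (1,))
(2, 0, R2, (0, 1))
(4, 0, R1, (0, 1))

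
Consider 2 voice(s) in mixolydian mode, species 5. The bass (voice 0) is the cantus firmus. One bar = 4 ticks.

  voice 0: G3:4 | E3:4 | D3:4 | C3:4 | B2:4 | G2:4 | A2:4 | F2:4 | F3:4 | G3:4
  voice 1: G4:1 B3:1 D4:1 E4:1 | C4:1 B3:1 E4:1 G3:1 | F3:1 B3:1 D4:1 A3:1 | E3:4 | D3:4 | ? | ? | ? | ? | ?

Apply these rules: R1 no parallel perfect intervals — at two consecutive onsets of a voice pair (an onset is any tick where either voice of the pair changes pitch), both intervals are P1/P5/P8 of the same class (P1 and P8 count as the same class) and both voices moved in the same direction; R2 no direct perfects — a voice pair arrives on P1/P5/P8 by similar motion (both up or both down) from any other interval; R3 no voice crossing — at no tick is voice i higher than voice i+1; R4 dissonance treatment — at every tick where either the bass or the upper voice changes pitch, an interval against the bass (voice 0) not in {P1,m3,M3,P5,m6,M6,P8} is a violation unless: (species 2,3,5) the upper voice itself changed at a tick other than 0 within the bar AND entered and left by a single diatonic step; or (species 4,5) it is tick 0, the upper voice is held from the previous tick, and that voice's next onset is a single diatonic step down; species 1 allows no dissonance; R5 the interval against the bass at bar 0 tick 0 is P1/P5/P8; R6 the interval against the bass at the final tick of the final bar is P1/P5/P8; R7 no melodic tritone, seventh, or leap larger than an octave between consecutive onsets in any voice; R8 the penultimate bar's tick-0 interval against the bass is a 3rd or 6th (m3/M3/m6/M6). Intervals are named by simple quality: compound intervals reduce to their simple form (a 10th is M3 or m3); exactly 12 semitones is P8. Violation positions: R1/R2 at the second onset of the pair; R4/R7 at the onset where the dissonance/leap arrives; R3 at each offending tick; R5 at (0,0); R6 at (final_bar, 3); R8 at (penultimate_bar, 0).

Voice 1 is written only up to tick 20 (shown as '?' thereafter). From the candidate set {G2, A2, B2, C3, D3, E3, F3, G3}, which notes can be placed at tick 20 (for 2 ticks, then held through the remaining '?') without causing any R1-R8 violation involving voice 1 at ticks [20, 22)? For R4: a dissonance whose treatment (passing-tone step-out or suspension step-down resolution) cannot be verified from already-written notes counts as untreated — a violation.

G2: violates R2
A2: violates R4
B2: legal
C3: violates R4
D3: legal
E3: legal
F3: violates R4
G3: legal

{B2, D3, E3, G3}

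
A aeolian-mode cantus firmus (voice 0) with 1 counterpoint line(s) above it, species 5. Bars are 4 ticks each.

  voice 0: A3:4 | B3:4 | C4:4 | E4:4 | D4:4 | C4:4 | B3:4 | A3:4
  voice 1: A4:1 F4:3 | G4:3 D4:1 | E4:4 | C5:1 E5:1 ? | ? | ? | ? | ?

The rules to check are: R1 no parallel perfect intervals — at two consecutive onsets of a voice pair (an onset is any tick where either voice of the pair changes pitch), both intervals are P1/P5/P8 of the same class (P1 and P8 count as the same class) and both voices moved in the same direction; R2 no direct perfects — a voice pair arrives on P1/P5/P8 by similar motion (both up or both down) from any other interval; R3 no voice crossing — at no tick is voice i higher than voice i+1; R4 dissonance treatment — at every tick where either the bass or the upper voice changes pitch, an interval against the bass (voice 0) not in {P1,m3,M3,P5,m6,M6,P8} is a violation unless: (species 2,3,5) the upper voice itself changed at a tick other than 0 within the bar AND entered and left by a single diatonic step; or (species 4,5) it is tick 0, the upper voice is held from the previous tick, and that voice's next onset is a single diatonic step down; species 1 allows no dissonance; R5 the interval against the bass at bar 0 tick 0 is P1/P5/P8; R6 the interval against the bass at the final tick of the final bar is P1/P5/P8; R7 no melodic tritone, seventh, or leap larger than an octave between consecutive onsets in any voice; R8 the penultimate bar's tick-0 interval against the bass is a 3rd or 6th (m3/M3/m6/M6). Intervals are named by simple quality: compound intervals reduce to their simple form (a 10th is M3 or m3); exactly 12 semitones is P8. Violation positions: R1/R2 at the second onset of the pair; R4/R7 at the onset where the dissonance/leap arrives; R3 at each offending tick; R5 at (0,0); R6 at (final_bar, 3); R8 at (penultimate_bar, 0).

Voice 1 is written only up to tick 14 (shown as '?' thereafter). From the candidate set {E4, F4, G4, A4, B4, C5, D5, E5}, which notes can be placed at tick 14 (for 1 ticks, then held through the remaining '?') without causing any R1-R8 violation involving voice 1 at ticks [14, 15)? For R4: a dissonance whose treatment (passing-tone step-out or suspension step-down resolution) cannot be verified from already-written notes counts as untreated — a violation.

E4: legal
F4: violates R4,R7
G4: legal
A4: violates R4
B4: legal
C5: legal
D5: violates R4
E5: legal

{B4, C5, E4, E5, G4}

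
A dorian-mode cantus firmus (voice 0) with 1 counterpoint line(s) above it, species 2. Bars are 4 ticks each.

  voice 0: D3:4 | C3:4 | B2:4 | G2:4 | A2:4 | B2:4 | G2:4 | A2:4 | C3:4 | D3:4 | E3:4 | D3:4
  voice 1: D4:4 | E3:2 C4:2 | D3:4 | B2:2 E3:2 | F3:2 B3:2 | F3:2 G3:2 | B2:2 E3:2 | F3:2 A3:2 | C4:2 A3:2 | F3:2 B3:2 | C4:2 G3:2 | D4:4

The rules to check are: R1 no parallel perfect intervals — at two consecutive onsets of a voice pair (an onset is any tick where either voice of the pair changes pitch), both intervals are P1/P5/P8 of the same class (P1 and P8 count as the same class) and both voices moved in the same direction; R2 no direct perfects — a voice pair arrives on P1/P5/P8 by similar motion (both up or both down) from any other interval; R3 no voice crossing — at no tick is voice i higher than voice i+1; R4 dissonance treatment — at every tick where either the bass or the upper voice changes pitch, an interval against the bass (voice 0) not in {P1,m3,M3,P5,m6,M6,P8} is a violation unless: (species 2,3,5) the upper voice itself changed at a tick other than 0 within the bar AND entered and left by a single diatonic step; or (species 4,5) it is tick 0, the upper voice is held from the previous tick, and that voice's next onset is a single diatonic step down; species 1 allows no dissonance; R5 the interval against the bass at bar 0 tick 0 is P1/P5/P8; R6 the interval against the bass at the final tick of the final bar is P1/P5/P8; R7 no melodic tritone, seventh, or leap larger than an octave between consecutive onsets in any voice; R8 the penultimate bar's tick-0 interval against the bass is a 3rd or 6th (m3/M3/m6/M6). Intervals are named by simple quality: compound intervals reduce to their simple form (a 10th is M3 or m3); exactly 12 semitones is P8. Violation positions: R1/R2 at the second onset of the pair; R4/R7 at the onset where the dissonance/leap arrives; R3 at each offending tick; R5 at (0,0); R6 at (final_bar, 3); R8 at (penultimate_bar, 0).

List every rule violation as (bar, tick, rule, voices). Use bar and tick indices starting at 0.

(1, 0, R7, (1,))
(2, 0, R7, (1,))
(4, 2, R4, (0, 1))
(4, 2, R7, (1,))
(5, 0, R4, (0, 1))
(5, 0, R7, (1,))
(8, 0, R1, (0, 1))
(9, 2, R7, (1,))

bar 0: v0=D3 v1=D4 downbeat P8
bar 1: v0=C3 v1=E3 downbeat M3
bar 2: v0=B2 v1=D3 downbeat m3
bar 3: v0=G2 v1=B2 downbeat M3
bar 4: v0=A2 v1=F3 downbeat m6
bar 5: v0=B2 v1=F3 downbeat TT
bar 6: v0=G2 v1=B2 downbeat M3
bar 7: v0=A2 v1=F3 downbeat m6
bar 8: v0=C3 v1=C4 downbeat P8
bar 9: v0=D3 v1=F3 downbeat m3
bar 10: v0=E3 v1=C4 downbeat m6
bar 11: v0=D3 v1=D4 downbeat P8
  -> R7 @ bar 1 tick 0 v(1,): D4->E3 leap 10st
  -> R7 @ bar 2 tick 0 v(1,): C4->D3 leap 10st
  -> R4 @ bar 4 tick 2 v(0, 1): A2/B3 M2 untreated
  -> R7 @ bar 4 tick 2 v(1,): F3->B3 leap 6st
  -> R4 @ bar 5 tick 0 v(0, 1): B2/F3 TT untreated
  -> R7 @ bar 5 tick 0 v(1,): B3->F3 leap 6st
  -> R1 @ bar 8 tick 0 v(0, 1): A2/A3 P8 -> C3/C4 P8 similar
  -> R7 @ bar 9 tick 2 v(1,): F3->B3 leap 6st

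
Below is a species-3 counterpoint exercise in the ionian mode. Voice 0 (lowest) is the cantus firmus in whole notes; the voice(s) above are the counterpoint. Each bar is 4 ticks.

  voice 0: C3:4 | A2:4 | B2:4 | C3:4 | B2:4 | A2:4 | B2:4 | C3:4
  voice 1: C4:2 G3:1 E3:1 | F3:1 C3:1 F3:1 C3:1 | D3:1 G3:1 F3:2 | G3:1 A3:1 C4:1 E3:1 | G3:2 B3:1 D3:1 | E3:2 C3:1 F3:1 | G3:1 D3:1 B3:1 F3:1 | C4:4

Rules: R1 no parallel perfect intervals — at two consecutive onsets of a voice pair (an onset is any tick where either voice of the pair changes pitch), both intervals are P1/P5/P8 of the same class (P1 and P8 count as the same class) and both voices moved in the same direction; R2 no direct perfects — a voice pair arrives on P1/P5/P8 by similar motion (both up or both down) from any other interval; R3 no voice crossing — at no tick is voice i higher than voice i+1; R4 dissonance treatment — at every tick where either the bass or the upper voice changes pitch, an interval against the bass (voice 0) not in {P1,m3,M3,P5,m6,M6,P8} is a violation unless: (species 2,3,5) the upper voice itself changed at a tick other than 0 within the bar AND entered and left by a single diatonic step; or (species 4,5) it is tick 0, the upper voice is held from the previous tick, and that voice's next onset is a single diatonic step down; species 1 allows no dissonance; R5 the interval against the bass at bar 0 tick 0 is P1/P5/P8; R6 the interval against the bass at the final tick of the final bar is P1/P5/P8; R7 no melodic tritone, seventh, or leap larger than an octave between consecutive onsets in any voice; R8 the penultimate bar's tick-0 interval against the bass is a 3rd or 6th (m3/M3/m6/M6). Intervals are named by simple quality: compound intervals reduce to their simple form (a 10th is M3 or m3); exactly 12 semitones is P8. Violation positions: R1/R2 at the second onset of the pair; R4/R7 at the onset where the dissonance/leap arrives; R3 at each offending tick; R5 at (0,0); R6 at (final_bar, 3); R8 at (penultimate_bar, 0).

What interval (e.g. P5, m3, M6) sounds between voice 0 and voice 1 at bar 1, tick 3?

voice 0=A2 voice 1=C3 -> m3

m3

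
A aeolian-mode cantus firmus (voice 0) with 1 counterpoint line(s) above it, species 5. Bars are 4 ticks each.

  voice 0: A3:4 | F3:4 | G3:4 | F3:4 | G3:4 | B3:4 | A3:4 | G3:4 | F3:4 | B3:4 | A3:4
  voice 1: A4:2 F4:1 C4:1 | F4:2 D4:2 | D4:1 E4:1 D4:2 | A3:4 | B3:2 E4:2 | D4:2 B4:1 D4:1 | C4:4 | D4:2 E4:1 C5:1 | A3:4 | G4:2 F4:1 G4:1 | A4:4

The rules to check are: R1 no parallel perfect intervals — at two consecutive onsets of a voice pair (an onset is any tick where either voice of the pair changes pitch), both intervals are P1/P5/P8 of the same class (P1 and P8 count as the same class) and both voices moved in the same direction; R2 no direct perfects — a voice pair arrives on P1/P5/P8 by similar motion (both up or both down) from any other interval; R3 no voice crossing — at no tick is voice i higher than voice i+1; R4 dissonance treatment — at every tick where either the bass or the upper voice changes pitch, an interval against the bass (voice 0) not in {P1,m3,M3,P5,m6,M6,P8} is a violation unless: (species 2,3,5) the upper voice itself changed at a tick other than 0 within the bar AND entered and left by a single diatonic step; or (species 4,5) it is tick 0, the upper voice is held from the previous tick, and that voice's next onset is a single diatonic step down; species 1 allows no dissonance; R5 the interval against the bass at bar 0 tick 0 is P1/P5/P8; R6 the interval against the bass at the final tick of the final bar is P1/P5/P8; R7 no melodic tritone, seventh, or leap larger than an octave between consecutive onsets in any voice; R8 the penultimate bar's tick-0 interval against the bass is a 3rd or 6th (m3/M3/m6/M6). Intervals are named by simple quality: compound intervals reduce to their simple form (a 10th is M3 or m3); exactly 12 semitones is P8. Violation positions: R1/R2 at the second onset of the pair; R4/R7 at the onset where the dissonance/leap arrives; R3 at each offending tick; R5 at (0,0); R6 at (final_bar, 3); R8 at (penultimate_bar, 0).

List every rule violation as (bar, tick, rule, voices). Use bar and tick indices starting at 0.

bar 0: v0=A3 v1=A4 downbeat P8
bar 1: v0=F3 v1=F4 downbeat P8
bar 2: v0=G3 v1=D4 downbeat P5
bar 3: v0=F3 v1=A3 downbeat M3
bar 4: v0=G3 v1=B3 downbeat M3
bar 5: v0=B3 v1=D4 downbeat m3
bar 6: v0=A3 v1=C4 downbeat m3
bar 7: v0=G3 v1=D4 downbeat P5
bar 8: v0=F3 v1=A3 downbeat M3
bar 9: v0=B3 v1=G4 downbeat m6
bar 10: v0=A3 v1=A4 downbeat P8
  -> R4 @ bar 7 tick 3 v(0, 1): G3/C5 P4 untreated
  -> R7 @ bar 8 tick 0 v(1,): C5->A3 leap 15st
  -> R7 @ bar 9 tick 0 v(0,): F3->B3 leap 6st
  -> R7 @ bar 9 tick 0 v(1,): A3->G4 leap 10st

(7, 3, R4, (0, 1))
(8, 0, R7, (1,))
(9, 0, R7, (0,))
(9, 0, R7, (1,))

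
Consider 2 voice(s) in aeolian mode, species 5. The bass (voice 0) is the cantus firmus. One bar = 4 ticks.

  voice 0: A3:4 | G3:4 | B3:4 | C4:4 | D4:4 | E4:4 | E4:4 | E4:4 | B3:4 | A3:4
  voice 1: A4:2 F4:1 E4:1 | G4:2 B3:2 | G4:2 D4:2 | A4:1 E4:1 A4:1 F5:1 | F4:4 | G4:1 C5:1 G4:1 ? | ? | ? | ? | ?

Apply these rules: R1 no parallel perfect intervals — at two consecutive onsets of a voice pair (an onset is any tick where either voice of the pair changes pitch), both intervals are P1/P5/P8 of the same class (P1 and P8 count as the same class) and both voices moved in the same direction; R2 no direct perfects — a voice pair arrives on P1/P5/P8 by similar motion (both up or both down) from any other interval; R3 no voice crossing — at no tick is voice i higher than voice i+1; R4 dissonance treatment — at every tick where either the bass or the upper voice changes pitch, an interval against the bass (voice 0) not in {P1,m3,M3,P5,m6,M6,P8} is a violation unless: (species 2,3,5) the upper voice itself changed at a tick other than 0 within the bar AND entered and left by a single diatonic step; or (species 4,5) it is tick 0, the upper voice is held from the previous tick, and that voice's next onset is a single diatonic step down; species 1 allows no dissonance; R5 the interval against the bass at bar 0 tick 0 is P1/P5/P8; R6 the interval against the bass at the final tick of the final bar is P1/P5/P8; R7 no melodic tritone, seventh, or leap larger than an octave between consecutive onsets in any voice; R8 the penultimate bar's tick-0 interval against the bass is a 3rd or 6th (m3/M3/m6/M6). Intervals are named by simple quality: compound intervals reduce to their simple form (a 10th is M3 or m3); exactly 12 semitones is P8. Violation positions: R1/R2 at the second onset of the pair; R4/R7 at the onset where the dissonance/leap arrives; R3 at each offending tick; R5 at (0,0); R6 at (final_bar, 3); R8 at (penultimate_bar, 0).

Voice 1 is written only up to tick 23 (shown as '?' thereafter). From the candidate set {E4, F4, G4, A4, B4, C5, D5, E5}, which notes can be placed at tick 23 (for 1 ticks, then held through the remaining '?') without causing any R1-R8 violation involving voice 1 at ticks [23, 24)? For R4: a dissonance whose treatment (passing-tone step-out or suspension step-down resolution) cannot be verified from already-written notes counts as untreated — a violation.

E4: legal
F4: violates R4
G4: legal
A4: violates R4
B4: legal
C5: legal
D5: violates R4
E5: legal

{B4, C5, E4, E5, G4}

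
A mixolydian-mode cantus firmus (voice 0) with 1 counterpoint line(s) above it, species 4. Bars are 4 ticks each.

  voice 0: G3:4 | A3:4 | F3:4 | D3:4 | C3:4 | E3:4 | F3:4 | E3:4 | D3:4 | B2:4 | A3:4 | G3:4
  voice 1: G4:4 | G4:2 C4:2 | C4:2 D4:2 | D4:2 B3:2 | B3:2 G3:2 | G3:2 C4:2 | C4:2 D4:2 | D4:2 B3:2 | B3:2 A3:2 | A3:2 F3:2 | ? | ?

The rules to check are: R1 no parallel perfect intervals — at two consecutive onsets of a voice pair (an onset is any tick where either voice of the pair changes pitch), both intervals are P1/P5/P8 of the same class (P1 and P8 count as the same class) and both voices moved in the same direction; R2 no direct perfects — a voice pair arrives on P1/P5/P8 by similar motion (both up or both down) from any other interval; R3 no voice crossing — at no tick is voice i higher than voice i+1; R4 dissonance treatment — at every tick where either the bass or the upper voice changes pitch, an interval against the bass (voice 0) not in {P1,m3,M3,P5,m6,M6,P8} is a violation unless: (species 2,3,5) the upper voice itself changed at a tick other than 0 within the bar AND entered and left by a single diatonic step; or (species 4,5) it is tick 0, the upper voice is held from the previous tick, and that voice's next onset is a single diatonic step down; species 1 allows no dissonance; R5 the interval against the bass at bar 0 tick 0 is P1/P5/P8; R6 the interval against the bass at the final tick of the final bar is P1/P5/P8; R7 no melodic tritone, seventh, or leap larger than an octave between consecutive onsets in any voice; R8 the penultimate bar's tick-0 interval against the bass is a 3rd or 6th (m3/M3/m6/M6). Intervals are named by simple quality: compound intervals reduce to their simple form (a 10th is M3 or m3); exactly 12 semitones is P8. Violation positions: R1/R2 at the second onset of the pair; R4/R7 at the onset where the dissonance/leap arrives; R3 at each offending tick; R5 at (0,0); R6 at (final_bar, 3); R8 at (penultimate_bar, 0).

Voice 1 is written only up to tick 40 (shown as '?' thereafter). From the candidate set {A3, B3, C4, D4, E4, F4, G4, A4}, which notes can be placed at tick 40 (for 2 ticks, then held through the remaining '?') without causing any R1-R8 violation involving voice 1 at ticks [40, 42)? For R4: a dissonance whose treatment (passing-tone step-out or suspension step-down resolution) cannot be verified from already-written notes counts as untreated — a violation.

{C4, F4}

A3: violates R2,R8
B3: violates R4,R7,R8
C4: legal
D4: violates R4,R8
E4: violates R2,R7,R8
F4: legal
G4: violates R4,R7,R8
A4: violates R2,R7,R8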